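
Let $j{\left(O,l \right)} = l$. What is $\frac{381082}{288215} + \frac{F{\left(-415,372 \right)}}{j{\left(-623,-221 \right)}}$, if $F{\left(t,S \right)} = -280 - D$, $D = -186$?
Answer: $\frac{111311332}{63695515} \approx 1.7476$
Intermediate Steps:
$F{\left(t,S \right)} = -94$ ($F{\left(t,S \right)} = -280 - -186 = -280 + 186 = -94$)
$\frac{381082}{288215} + \frac{F{\left(-415,372 \right)}}{j{\left(-623,-221 \right)}} = \frac{381082}{288215} - \frac{94}{-221} = 381082 \cdot \frac{1}{288215} - - \frac{94}{221} = \frac{381082}{288215} + \frac{94}{221} = \frac{111311332}{63695515}$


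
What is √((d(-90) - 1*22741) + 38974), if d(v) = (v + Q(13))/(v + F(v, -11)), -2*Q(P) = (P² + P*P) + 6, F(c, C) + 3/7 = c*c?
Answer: √51028470475059/56067 ≈ 127.41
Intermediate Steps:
F(c, C) = -3/7 + c² (F(c, C) = -3/7 + c*c = -3/7 + c²)
Q(P) = -3 - P² (Q(P) = -((P² + P*P) + 6)/2 = -((P² + P²) + 6)/2 = -(2*P² + 6)/2 = -(6 + 2*P²)/2 = -3 - P²)
d(v) = (-172 + v)/(-3/7 + v + v²) (d(v) = (v + (-3 - 1*13²))/(v + (-3/7 + v²)) = (v + (-3 - 1*169))/(-3/7 + v + v²) = (v + (-3 - 169))/(-3/7 + v + v²) = (v - 172)/(-3/7 + v + v²) = (-172 + v)/(-3/7 + v + v²))
√((d(-90) - 1*22741) + 38974) = √((7*(-172 - 90)/(-3 + 7*(-90) + 7*(-90)²) - 1*22741) + 38974) = √((7*(-262)/(-3 - 630 + 7*8100) - 22741) + 38974) = √((7*(-262)/(-3 - 630 + 56700) - 22741) + 38974) = √((7*(-262)/56067 - 22741) + 38974) = √((7*(1/56067)*(-262) - 22741) + 38974) = √((-1834/56067 - 22741) + 38974) = √(-1275021481/56067 + 38974) = √(910133777/56067) = √51028470475059/56067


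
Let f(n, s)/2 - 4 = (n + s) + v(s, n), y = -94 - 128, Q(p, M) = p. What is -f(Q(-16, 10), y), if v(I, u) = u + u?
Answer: 532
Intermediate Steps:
y = -222
v(I, u) = 2*u
f(n, s) = 8 + 2*s + 6*n (f(n, s) = 8 + 2*((n + s) + 2*n) = 8 + 2*(s + 3*n) = 8 + (2*s + 6*n) = 8 + 2*s + 6*n)
-f(Q(-16, 10), y) = -(8 + 2*(-222) + 6*(-16)) = -(8 - 444 - 96) = -1*(-532) = 532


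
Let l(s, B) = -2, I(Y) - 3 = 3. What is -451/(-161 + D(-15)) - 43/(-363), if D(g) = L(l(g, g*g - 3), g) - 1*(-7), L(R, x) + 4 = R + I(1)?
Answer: 15485/5082 ≈ 3.0470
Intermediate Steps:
I(Y) = 6 (I(Y) = 3 + 3 = 6)
L(R, x) = 2 + R (L(R, x) = -4 + (R + 6) = -4 + (6 + R) = 2 + R)
D(g) = 7 (D(g) = (2 - 2) - 1*(-7) = 0 + 7 = 7)
-451/(-161 + D(-15)) - 43/(-363) = -451/(-161 + 7) - 43/(-363) = -451/(-154) - 43*(-1/363) = -451*(-1/154) + 43/363 = 41/14 + 43/363 = 15485/5082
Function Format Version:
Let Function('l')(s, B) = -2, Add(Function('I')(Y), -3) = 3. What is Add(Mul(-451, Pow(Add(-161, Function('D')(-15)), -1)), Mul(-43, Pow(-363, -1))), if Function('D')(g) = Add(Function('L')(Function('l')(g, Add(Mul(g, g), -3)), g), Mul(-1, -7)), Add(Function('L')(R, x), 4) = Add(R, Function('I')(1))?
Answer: Rational(15485, 5082) ≈ 3.0470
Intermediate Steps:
Function('I')(Y) = 6 (Function('I')(Y) = Add(3, 3) = 6)
Function('L')(R, x) = Add(2, R) (Function('L')(R, x) = Add(-4, Add(R, 6)) = Add(-4, Add(6, R)) = Add(2, R))
Function('D')(g) = 7 (Function('D')(g) = Add(Add(2, -2), Mul(-1, -7)) = Add(0, 7) = 7)
Add(Mul(-451, Pow(Add(-161, Function('D')(-15)), -1)), Mul(-43, Pow(-363, -1))) = Add(Mul(-451, Pow(Add(-161, 7), -1)), Mul(-43, Pow(-363, -1))) = Add(Mul(-451, Pow(-154, -1)), Mul(-43, Rational(-1, 363))) = Add(Mul(-451, Rational(-1, 154)), Rational(43, 363)) = Add(Rational(41, 14), Rational(43, 363)) = Rational(15485, 5082)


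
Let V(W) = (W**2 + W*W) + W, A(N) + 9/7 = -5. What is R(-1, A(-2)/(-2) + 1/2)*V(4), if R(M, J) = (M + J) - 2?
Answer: 162/7 ≈ 23.143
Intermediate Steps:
A(N) = -44/7 (A(N) = -9/7 - 5 = -44/7)
R(M, J) = -2 + J + M (R(M, J) = (J + M) - 2 = -2 + J + M)
V(W) = W + 2*W**2 (V(W) = (W**2 + W**2) + W = 2*W**2 + W = W + 2*W**2)
R(-1, A(-2)/(-2) + 1/2)*V(4) = (-2 + (-44/7/(-2) + 1/2) - 1)*(4*(1 + 2*4)) = (-2 + (-44/7*(-1/2) + 1*(1/2)) - 1)*(4*(1 + 8)) = (-2 + (22/7 + 1/2) - 1)*(4*9) = (-2 + 51/14 - 1)*36 = (9/14)*36 = 162/7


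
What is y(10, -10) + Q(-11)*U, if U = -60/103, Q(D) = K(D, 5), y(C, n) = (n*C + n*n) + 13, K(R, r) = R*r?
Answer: 4639/103 ≈ 45.039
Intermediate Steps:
y(C, n) = 13 + n² + C*n (y(C, n) = (C*n + n²) + 13 = (n² + C*n) + 13 = 13 + n² + C*n)
Q(D) = 5*D (Q(D) = D*5 = 5*D)
U = -60/103 (U = -60*1/103 = -60/103 ≈ -0.58252)
y(10, -10) + Q(-11)*U = (13 + (-10)² + 10*(-10)) + (5*(-11))*(-60/103) = (13 + 100 - 100) - 55*(-60/103) = 13 + 3300/103 = 4639/103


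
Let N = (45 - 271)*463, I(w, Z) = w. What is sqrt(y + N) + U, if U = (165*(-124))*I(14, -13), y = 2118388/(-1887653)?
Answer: -286440 + I*sqrt(372853662211284306)/1887653 ≈ -2.8644e+5 + 323.48*I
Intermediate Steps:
y = -2118388/1887653 (y = 2118388*(-1/1887653) = -2118388/1887653 ≈ -1.1222)
N = -104638 (N = -226*463 = -104638)
U = -286440 (U = (165*(-124))*14 = -20460*14 = -286440)
sqrt(y + N) + U = sqrt(-2118388/1887653 - 104638) - 286440 = sqrt(-197522353002/1887653) - 286440 = I*sqrt(372853662211284306)/1887653 - 286440 = -286440 + I*sqrt(372853662211284306)/1887653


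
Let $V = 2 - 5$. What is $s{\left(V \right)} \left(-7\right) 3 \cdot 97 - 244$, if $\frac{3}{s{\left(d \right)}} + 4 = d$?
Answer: $629$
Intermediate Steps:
$V = -3$
$s{\left(d \right)} = \frac{3}{-4 + d}$
$s{\left(V \right)} \left(-7\right) 3 \cdot 97 - 244 = \frac{3}{-4 - 3} \left(-7\right) 3 \cdot 97 - 244 = \frac{3}{-7} \left(-7\right) 3 \cdot 97 - 244 = 3 \left(- \frac{1}{7}\right) \left(-7\right) 3 \cdot 97 - 244 = \left(- \frac{3}{7}\right) \left(-7\right) 3 \cdot 97 - 244 = 3 \cdot 3 \cdot 97 - 244 = 9 \cdot 97 - 244 = 873 - 244 = 629$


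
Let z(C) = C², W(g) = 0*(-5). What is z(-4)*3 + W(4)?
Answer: 48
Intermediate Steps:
W(g) = 0
z(-4)*3 + W(4) = (-4)²*3 + 0 = 16*3 + 0 = 48 + 0 = 48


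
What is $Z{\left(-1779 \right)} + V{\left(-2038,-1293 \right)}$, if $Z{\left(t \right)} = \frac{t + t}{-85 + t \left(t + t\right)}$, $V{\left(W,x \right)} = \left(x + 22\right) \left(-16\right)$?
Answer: $\frac{128718681034}{6329597} \approx 20336.0$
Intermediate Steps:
$V{\left(W,x \right)} = -352 - 16 x$ ($V{\left(W,x \right)} = \left(22 + x\right) \left(-16\right) = -352 - 16 x$)
$Z{\left(t \right)} = \frac{2 t}{-85 + 2 t^{2}}$ ($Z{\left(t \right)} = \frac{2 t}{-85 + t 2 t} = \frac{2 t}{-85 + 2 t^{2}}$)
$Z{\left(-1779 \right)} + V{\left(-2038,-1293 \right)} = 2 \left(-1779\right) \frac{1}{-85 + 2 \left(-1779\right)^{2}} - -20336 = 2 \left(-1779\right) \frac{1}{-85 + 2 \cdot 3164841} + \left(-352 + 20688\right) = 2 \left(-1779\right) \frac{1}{-85 + 6329682} + 20336 = 2 \left(-1779\right) \frac{1}{6329597} + 20336 = - \frac{3558}{6329597} + 20336 = \frac{128718681034}{6329597}$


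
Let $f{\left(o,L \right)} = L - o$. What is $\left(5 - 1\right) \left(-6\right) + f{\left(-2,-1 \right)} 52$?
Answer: $28$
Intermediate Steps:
$\left(5 - 1\right) \left(-6\right) + f{\left(-2,-1 \right)} 52 = \left(5 - 1\right) \left(-6\right) + \left(-1 - -2\right) 52 = 4 \left(-6\right) + \left(-1 + 2\right) 52 = -24 + 1 \cdot 52 = -24 + 52 = 28$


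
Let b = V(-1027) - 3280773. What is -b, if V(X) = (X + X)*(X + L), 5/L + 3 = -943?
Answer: 554026860/473 ≈ 1.1713e+6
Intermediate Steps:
L = -5/946 (L = 5/(-3 - 943) = 5/(-946) = 5*(-1/946) = -5/946 ≈ -0.0052854)
V(X) = 2*X*(-5/946 + X) (V(X) = (X + X)*(X - 5/946) = (2*X)*(-5/946 + X) = 2*X*(-5/946 + X))
b = -554026860/473 (b = (1/473)*(-1027)*(-5 + 946*(-1027)) - 3280773 = (1/473)*(-1027)*(-5 - 971542) - 3280773 = (1/473)*(-1027)*(-971547) - 3280773 = 997778769/473 - 3280773 = -554026860/473 ≈ -1.1713e+6)
-b = -1*(-554026860/473) = 554026860/473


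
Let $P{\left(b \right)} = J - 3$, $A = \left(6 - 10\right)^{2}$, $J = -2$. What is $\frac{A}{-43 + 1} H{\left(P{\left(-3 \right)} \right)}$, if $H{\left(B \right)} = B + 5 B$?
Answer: $\frac{80}{7} \approx 11.429$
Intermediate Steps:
$A = 16$ ($A = \left(6 - 10\right)^{2} = \left(-4\right)^{2} = 16$)
$P{\left(b \right)} = -5$ ($P{\left(b \right)} = -2 - 3 = -5$)
$H{\left(B \right)} = 6 B$
$\frac{A}{-43 + 1} H{\left(P{\left(-3 \right)} \right)} = \frac{16}{-43 + 1} \cdot 6 \left(-5\right) = \frac{16}{-42} \left(-30\right) = 16 \left(- \frac{1}{42}\right) \left(-30\right) = \left(- \frac{8}{21}\right) \left(-30\right) = \frac{80}{7}$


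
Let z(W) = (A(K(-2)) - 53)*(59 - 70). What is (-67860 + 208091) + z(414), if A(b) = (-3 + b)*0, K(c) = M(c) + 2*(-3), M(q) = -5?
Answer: 140814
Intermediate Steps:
K(c) = -11 (K(c) = -5 + 2*(-3) = -5 - 6 = -11)
A(b) = 0
z(W) = 583 (z(W) = (0 - 53)*(59 - 70) = -53*(-11) = 583)
(-67860 + 208091) + z(414) = (-67860 + 208091) + 583 = 140231 + 583 = 140814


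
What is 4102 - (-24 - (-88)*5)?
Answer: 3686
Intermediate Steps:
4102 - (-24 - (-88)*5) = 4102 - (-24 - 22*(-20)) = 4102 - (-24 + 440) = 4102 - 1*416 = 4102 - 416 = 3686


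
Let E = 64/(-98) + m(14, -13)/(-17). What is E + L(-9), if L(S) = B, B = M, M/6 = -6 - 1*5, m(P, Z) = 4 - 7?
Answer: -55375/833 ≈ -66.477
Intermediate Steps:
m(P, Z) = -3
M = -66 (M = 6*(-6 - 1*5) = 6*(-6 - 5) = 6*(-11) = -66)
B = -66
L(S) = -66
E = -397/833 (E = 64/(-98) - 3/(-17) = 64*(-1/98) - 3*(-1/17) = -32/49 + 3/17 = -397/833 ≈ -0.47659)
E + L(-9) = -397/833 - 66 = -55375/833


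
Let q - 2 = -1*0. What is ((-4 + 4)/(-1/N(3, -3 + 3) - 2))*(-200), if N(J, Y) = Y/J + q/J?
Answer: 0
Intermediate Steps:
q = 2 (q = 2 - 1*0 = 2 + 0 = 2)
N(J, Y) = 2/J + Y/J (N(J, Y) = Y/J + 2/J = 2/J + Y/J)
((-4 + 4)/(-1/N(3, -3 + 3) - 2))*(-200) = ((-4 + 4)/(-1/((2 + (-3 + 3))/3) - 2))*(-200) = (0/(-1/((2 + 0)/3) - 2))*(-200) = (0/(-1/((⅓)*2) - 2))*(-200) = (0/(-1/⅔ - 2))*(-200) = (0/(-1*3/2 - 2))*(-200) = (0/(-3/2 - 2))*(-200) = (0/(-7/2))*(-200) = (0*(-2/7))*(-200) = 0*(-200) = 0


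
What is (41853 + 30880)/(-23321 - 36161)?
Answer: -72733/59482 ≈ -1.2228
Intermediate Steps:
(41853 + 30880)/(-23321 - 36161) = 72733/(-59482) = 72733*(-1/59482) = -72733/59482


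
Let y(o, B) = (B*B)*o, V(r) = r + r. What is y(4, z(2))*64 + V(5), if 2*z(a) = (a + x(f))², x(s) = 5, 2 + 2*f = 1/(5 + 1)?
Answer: 153674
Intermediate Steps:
f = -11/12 (f = -1 + 1/(2*(5 + 1)) = -1 + (½)/6 = -1 + (½)*(⅙) = -1 + 1/12 = -11/12 ≈ -0.91667)
z(a) = (5 + a)²/2 (z(a) = (a + 5)²/2 = (5 + a)²/2)
V(r) = 2*r
y(o, B) = o*B² (y(o, B) = B²*o = o*B²)
y(4, z(2))*64 + V(5) = (4*((5 + 2)²/2)²)*64 + 2*5 = (4*((½)*7²)²)*64 + 10 = (4*((½)*49)²)*64 + 10 = (4*(49/2)²)*64 + 10 = (4*(2401/4))*64 + 10 = 2401*64 + 10 = 153664 + 10 = 153674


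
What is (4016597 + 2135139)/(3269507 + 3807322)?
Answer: 6151736/7076829 ≈ 0.86928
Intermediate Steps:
(4016597 + 2135139)/(3269507 + 3807322) = 6151736/7076829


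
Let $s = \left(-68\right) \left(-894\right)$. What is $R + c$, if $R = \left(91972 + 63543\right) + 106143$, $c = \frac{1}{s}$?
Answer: $\frac{15906713137}{60792} \approx 2.6166 \cdot 10^{5}$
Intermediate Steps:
$s = 60792$
$c = \frac{1}{60792} \approx 1.645 \cdot 10^{-5}$
$R = 261658$ ($R = 155515 + 106143 = 261658$)
$R + c = 261658 + \frac{1}{60792} = \frac{15906713137}{60792}$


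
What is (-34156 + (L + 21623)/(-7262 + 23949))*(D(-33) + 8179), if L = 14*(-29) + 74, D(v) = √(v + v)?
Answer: -4661538286699/16687 - 569939881*I*√66/16687 ≈ -2.7935e+8 - 2.7747e+5*I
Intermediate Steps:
D(v) = √2*√v (D(v) = √(2*v) = √2*√v)
L = -332 (L = -406 + 74 = -332)
(-34156 + (L + 21623)/(-7262 + 23949))*(D(-33) + 8179) = (-34156 + (-332 + 21623)/(-7262 + 23949))*(√2*√(-33) + 8179) = (-34156 + 21291/16687)*(√2*(I*√33) + 8179) = (-34156 + 21291*(1/16687))*(I*√66 + 8179) = (-34156 + 21291/16687)*(8179 + I*√66) = -569939881*(8179 + I*√66)/16687 = -4661538286699/16687 - 569939881*I*√66/16687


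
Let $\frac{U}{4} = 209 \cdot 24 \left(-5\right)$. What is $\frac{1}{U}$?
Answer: $- \frac{1}{100320} \approx -9.9681 \cdot 10^{-6}$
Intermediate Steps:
$U = -100320$ ($U = 4 \cdot 209 \cdot 24 \left(-5\right) = 4 \cdot 209 \left(-120\right) = 4 \left(-25080\right) = -100320$)
$\frac{1}{U} = \frac{1}{-100320} = - \frac{1}{100320}$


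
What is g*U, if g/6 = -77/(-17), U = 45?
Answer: 20790/17 ≈ 1222.9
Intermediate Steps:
g = 462/17 (g = 6*(-77/(-17)) = 6*(-77*(-1/17)) = 6*(77/17) = 462/17 ≈ 27.176)
g*U = (462/17)*45 = 20790/17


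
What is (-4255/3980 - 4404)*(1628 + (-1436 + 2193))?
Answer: -8362847475/796 ≈ -1.0506e+7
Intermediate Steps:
(-4255/3980 - 4404)*(1628 + (-1436 + 2193)) = (-4255*1/3980 - 4404)*(1628 + 757) = (-851/796 - 4404)*2385 = -3506435/796*2385 = -8362847475/796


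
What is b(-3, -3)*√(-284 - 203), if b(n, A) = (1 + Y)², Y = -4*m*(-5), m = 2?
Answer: 1681*I*√487 ≈ 37096.0*I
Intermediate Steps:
Y = 40 (Y = -4*2*(-5) = -8*(-5) = 40)
b(n, A) = 1681 (b(n, A) = (1 + 40)² = 41² = 1681)
b(-3, -3)*√(-284 - 203) = 1681*√(-284 - 203) = 1681*√(-487) = 1681*(I*√487) = 1681*I*√487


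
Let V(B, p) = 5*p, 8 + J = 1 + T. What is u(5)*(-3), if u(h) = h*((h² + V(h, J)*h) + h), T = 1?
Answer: 1800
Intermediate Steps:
J = -6 (J = -8 + (1 + 1) = -8 + 2 = -6)
u(h) = h*(h² - 29*h) (u(h) = h*((h² + (5*(-6))*h) + h) = h*((h² - 30*h) + h) = h*(h² - 29*h))
u(5)*(-3) = (5²*(-29 + 5))*(-3) = (25*(-24))*(-3) = -600*(-3) = 1800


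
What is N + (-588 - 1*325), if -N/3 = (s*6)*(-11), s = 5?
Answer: 77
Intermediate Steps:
N = 990 (N = -3*5*6*(-11) = -90*(-11) = -3*(-330) = 990)
N + (-588 - 1*325) = 990 + (-588 - 1*325) = 990 + (-588 - 325) = 990 - 913 = 77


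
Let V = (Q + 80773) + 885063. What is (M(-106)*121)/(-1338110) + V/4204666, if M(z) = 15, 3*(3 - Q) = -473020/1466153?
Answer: 282549858532898335/1237353729829081917 ≈ 0.22835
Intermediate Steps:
Q = 13668397/4398459 (Q = 3 - (-473020)/(3*1466153) = 3 - ⅓*(-473020/1466153) = 3 + 473020/4398459 = 13668397/4398459 ≈ 3.1075)
V = 4248203715121/4398459 (V = (13668397/4398459 + 80773) + 885063 = 355290397204/4398459 + 885063 = 4248203715121/4398459 ≈ 9.6584e+5)
(M(-106)*121)/(-1338110) + V/4204666 = (15*121)/(-1338110) + (4248203715121/4398459)/4204666 = 1815*(-1/1338110) + (4248203715121/4398459)*(1/4204666) = -363/267622 + 4248203715121/18494051009694 = 282549858532898335/1237353729829081917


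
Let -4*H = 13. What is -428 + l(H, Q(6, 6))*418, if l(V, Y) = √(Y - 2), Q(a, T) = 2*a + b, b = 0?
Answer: -428 + 418*√10 ≈ 893.83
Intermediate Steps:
H = -13/4 (H = -¼*13 = -13/4 ≈ -3.2500)
Q(a, T) = 2*a (Q(a, T) = 2*a + 0 = 2*a)
l(V, Y) = √(-2 + Y)
-428 + l(H, Q(6, 6))*418 = -428 + √(-2 + 2*6)*418 = -428 + √(-2 + 12)*418 = -428 + √10*418 = -428 + 418*√10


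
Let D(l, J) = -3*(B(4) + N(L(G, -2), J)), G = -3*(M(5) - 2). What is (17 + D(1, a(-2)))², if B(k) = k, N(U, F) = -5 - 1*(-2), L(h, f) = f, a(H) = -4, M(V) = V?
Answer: 196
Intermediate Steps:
G = -9 (G = -3*(5 - 2) = -3*3 = -9)
N(U, F) = -3 (N(U, F) = -5 + 2 = -3)
D(l, J) = -3 (D(l, J) = -3*(4 - 3) = -3*1 = -3)
(17 + D(1, a(-2)))² = (17 - 3)² = 14² = 196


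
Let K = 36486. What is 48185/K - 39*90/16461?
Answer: 73900825/66732894 ≈ 1.1074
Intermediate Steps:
48185/K - 39*90/16461 = 48185/36486 - 39*90/16461 = 48185*(1/36486) - 3510*1/16461 = 48185/36486 - 390/1829 = 73900825/66732894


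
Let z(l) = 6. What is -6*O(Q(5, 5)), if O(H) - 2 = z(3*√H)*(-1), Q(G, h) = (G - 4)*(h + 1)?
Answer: 24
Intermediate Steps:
Q(G, h) = (1 + h)*(-4 + G) (Q(G, h) = (-4 + G)*(1 + h) = (1 + h)*(-4 + G))
O(H) = -4 (O(H) = 2 + 6*(-1) = 2 - 6 = -4)
-6*O(Q(5, 5)) = -6*(-4) = 24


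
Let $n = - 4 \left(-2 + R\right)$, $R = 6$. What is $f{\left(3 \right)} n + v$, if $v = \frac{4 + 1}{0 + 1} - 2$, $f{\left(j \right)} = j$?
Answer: $-45$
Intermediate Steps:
$n = -16$ ($n = - 4 \left(-2 + 6\right) = \left(-4\right) 4 = -16$)
$v = 3$ ($v = \frac{5}{1} - 2 = 5 \cdot 1 - 2 = 5 - 2 = 3$)
$f{\left(3 \right)} n + v = 3 \left(-16\right) + 3 = -48 + 3 = -45$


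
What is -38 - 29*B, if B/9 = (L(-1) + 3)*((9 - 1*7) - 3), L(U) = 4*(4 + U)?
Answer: 3877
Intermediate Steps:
L(U) = 16 + 4*U
B = -135 (B = 9*(((16 + 4*(-1)) + 3)*((9 - 1*7) - 3)) = 9*(((16 - 4) + 3)*((9 - 7) - 3)) = 9*((12 + 3)*(2 - 3)) = 9*(15*(-1)) = 9*(-15) = -135)
-38 - 29*B = -38 - 29*(-135) = -38 + 3915 = 3877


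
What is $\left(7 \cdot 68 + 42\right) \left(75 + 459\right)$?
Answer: $276612$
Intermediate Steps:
$\left(7 \cdot 68 + 42\right) \left(75 + 459\right) = \left(476 + 42\right) 534 = 518 \cdot 534 = 276612$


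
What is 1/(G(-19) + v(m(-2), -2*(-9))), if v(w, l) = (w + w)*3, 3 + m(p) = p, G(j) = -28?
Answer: -1/58 ≈ -0.017241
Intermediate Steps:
m(p) = -3 + p
v(w, l) = 6*w (v(w, l) = (2*w)*3 = 6*w)
1/(G(-19) + v(m(-2), -2*(-9))) = 1/(-28 + 6*(-3 - 2)) = 1/(-28 + 6*(-5)) = 1/(-28 - 30) = 1/(-58) = -1/58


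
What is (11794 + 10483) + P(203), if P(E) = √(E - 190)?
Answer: 22277 + √13 ≈ 22281.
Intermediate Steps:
P(E) = √(-190 + E)
(11794 + 10483) + P(203) = (11794 + 10483) + √(-190 + 203) = 22277 + √13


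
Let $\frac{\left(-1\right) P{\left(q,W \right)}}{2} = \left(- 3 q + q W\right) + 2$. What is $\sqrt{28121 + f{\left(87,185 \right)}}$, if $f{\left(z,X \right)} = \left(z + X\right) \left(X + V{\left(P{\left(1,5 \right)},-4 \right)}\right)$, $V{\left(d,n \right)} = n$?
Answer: $\sqrt{77353} \approx 278.12$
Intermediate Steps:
$P{\left(q,W \right)} = -4 + 6 q - 2 W q$ ($P{\left(q,W \right)} = - 2 \left(\left(- 3 q + q W\right) + 2\right) = - 2 \left(\left(- 3 q + W q\right) + 2\right) = - 2 \left(2 - 3 q + W q\right) = -4 + 6 q - 2 W q$)
$f{\left(z,X \right)} = \left(-4 + X\right) \left(X + z\right)$ ($f{\left(z,X \right)} = \left(z + X\right) \left(X - 4\right) = \left(X + z\right) \left(-4 + X\right) = \left(-4 + X\right) \left(X + z\right)$)
$\sqrt{28121 + f{\left(87,185 \right)}} = \sqrt{28121 + \left(185^{2} - 740 - 348 + 185 \cdot 87\right)} = \sqrt{28121 + \left(34225 - 740 - 348 + 16095\right)} = \sqrt{28121 + 49232} = \sqrt{77353}$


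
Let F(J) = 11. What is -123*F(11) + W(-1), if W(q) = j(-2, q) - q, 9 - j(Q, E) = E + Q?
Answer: -1340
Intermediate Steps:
j(Q, E) = 9 - E - Q (j(Q, E) = 9 - (E + Q) = 9 + (-E - Q) = 9 - E - Q)
W(q) = 11 - 2*q (W(q) = (9 - q - 1*(-2)) - q = (9 - q + 2) - q = (11 - q) - q = 11 - 2*q)
-123*F(11) + W(-1) = -123*11 + (11 - 2*(-1)) = -1353 + (11 + 2) = -1353 + 13 = -1340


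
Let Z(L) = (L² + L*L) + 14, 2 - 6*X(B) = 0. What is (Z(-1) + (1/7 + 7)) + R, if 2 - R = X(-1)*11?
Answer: 451/21 ≈ 21.476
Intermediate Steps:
X(B) = ⅓ (X(B) = ⅓ - ⅙*0 = ⅓ + 0 = ⅓)
Z(L) = 14 + 2*L² (Z(L) = (L² + L²) + 14 = 2*L² + 14 = 14 + 2*L²)
R = -5/3 (R = 2 - 11/3 = -5/3 ≈ -1.6667)
(Z(-1) + (1/7 + 7)) + R = ((14 + 2*(-1)²) + (1/7 + 7)) - 5/3 = ((14 + 2*1) + (1*(⅐) + 7)) - 5/3 = ((14 + 2) + (⅐ + 7)) - 5/3 = (16 + 50/7) - 5/3 = 162/7 - 5/3 = 451/21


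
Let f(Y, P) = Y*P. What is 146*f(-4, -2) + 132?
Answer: 1300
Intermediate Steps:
f(Y, P) = P*Y
146*f(-4, -2) + 132 = 146*(-2*(-4)) + 132 = 146*8 + 132 = 1168 + 132 = 1300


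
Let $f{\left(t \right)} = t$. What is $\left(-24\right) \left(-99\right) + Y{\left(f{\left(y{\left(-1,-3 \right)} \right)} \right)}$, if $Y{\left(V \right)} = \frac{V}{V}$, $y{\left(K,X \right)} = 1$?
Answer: $2377$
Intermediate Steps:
$Y{\left(V \right)} = 1$
$\left(-24\right) \left(-99\right) + Y{\left(f{\left(y{\left(-1,-3 \right)} \right)} \right)} = \left(-24\right) \left(-99\right) + 1 = 2376 + 1 = 2377$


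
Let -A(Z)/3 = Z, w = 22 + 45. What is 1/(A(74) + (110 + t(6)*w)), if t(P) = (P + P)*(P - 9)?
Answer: -1/2524 ≈ -0.00039620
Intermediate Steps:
w = 67
A(Z) = -3*Z
t(P) = 2*P*(-9 + P) (t(P) = (2*P)*(-9 + P) = 2*P*(-9 + P))
1/(A(74) + (110 + t(6)*w)) = 1/(-3*74 + (110 + (2*6*(-9 + 6))*67)) = 1/(-222 + (110 + (2*6*(-3))*67)) = 1/(-222 + (110 - 36*67)) = 1/(-222 + (110 - 2412)) = 1/(-222 - 2302) = 1/(-2524) = -1/2524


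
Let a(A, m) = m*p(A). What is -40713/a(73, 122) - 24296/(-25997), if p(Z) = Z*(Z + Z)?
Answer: 30533089835/33803275172 ≈ 0.90326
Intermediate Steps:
p(Z) = 2*Z² (p(Z) = Z*(2*Z) = 2*Z²)
a(A, m) = 2*m*A² (a(A, m) = m*(2*A²) = 2*m*A²)
-40713/a(73, 122) - 24296/(-25997) = -40713/(2*122*73²) - 24296/(-25997) = -40713/(2*122*5329) - 24296*(-1/25997) = -40713/1300276 + 24296/25997 = 30533089835/33803275172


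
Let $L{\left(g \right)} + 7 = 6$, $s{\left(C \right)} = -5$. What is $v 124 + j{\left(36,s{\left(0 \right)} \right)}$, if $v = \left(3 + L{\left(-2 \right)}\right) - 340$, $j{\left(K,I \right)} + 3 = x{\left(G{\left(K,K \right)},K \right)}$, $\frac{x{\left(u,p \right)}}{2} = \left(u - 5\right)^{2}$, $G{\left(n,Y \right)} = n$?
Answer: $-39993$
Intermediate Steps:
$x{\left(u,p \right)} = 2 \left(-5 + u\right)^{2}$ ($x{\left(u,p \right)} = 2 \left(u - 5\right)^{2} = 2 \left(-5 + u\right)^{2}$)
$j{\left(K,I \right)} = -3 + 2 \left(-5 + K\right)^{2}$
$L{\left(g \right)} = -1$ ($L{\left(g \right)} = -7 + 6 = -1$)
$v = -338$ ($v = \left(3 - 1\right) - 340 = 2 - 340 = -338$)
$v 124 + j{\left(36,s{\left(0 \right)} \right)} = \left(-338\right) 124 - \left(3 - 2 \left(-5 + 36\right)^{2}\right) = -41912 - \left(3 - 2 \cdot 31^{2}\right) = -41912 + \left(-3 + 2 \cdot 961\right) = -41912 + \left(-3 + 1922\right) = -41912 + 1919 = -39993$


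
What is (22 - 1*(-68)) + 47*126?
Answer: 6012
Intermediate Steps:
(22 - 1*(-68)) + 47*126 = (22 + 68) + 5922 = 90 + 5922 = 6012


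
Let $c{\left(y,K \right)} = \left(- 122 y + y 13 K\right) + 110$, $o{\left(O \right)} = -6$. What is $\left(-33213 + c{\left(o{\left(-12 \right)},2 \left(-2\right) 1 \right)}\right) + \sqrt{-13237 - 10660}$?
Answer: $-32059 + i \sqrt{23897} \approx -32059.0 + 154.59 i$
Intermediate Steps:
$c{\left(y,K \right)} = 110 - 122 y + 13 K y$ ($c{\left(y,K \right)} = \left(- 122 y + 13 y K\right) + 110 = \left(- 122 y + 13 K y\right) + 110 = 110 - 122 y + 13 K y$)
$\left(-33213 + c{\left(o{\left(-12 \right)},2 \left(-2\right) 1 \right)}\right) + \sqrt{-13237 - 10660} = \left(-33213 + \left(110 - -732 + 13 \cdot 2 \left(-2\right) 1 \left(-6\right)\right)\right) + \sqrt{-13237 - 10660} = \left(-33213 + \left(110 + 732 + 13 \left(\left(-4\right) 1\right) \left(-6\right)\right)\right) + \sqrt{-23897} = \left(-33213 + \left(110 + 732 + 13 \left(-4\right) \left(-6\right)\right)\right) + i \sqrt{23897} = \left(-33213 + \left(110 + 732 + 312\right)\right) + i \sqrt{23897} = \left(-33213 + 1154\right) + i \sqrt{23897} = -32059 + i \sqrt{23897}$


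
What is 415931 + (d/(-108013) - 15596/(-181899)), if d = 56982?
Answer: 8171977626882527/19647456687 ≈ 4.1593e+5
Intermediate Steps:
415931 + (d/(-108013) - 15596/(-181899)) = 415931 + (56982/(-108013) - 15596/(-181899)) = 415931 + (56982*(-1/108013) - 15596*(-1/181899)) = 415931 + (-56982/108013 + 15596/181899) = 415931 - 8680398070/19647456687 = 8171977626882527/19647456687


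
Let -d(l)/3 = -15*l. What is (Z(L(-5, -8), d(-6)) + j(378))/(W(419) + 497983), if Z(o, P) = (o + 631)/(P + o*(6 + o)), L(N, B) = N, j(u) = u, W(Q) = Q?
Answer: 51662/68530275 ≈ 0.00075386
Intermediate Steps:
d(l) = 45*l (d(l) = -(-45)*l = 45*l)
Z(o, P) = (631 + o)/(P + o*(6 + o))
(Z(L(-5, -8), d(-6)) + j(378))/(W(419) + 497983) = ((631 - 5)/(45*(-6) + (-5)**2 + 6*(-5)) + 378)/(419 + 497983) = (626/(-270 + 25 - 30) + 378)/498402 = (626/(-275) + 378)*(1/498402) = (-1/275*626 + 378)*(1/498402) = (-626/275 + 378)*(1/498402) = (103324/275)*(1/498402) = 51662/68530275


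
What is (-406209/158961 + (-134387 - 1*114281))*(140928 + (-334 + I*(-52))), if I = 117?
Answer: -1772345016772690/52987 ≈ -3.3449e+10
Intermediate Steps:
(-406209/158961 + (-134387 - 1*114281))*(140928 + (-334 + I*(-52))) = (-406209/158961 + (-134387 - 1*114281))*(140928 + (-334 + 117*(-52))) = (-406209*1/158961 + (-134387 - 114281))*(140928 + (-334 - 6084)) = (-135403/52987 - 248668)*(140928 - 6418) = -13176306719/52987*134510 = -1772345016772690/52987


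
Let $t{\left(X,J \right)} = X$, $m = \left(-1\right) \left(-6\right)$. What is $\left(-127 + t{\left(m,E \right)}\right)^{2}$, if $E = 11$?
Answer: $14641$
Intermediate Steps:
$m = 6$
$\left(-127 + t{\left(m,E \right)}\right)^{2} = \left(-127 + 6\right)^{2} = \left(-121\right)^{2} = 14641$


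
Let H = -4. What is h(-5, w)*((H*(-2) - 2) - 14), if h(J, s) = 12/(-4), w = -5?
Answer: 24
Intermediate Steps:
h(J, s) = -3 (h(J, s) = 12*(-¼) = -3)
h(-5, w)*((H*(-2) - 2) - 14) = -3*((-4*(-2) - 2) - 14) = -3*((8 - 2) - 14) = -3*(6 - 14) = -3*(-8) = 24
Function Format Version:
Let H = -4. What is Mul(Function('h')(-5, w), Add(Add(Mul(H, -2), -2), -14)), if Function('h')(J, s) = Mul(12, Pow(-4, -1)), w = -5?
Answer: 24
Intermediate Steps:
Function('h')(J, s) = -3 (Function('h')(J, s) = Mul(12, Rational(-1, 4)) = -3)
Mul(Function('h')(-5, w), Add(Add(Mul(H, -2), -2), -14)) = Mul(-3, Add(Add(Mul(-4, -2), -2), -14)) = Mul(-3, Add(Add(8, -2), -14)) = Mul(-3, Add(6, -14)) = Mul(-3, -8) = 24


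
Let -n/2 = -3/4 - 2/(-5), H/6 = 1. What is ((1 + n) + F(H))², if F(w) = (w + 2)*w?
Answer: 247009/100 ≈ 2470.1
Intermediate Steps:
H = 6 (H = 6*1 = 6)
n = 7/10 (n = -2*(-3/4 - 2/(-5)) = -2*(-3*¼ - 2*(-⅕)) = -2*(-¾ + ⅖) = -2*(-7/20) = 7/10 ≈ 0.70000)
F(w) = w*(2 + w) (F(w) = (2 + w)*w = w*(2 + w))
((1 + n) + F(H))² = ((1 + 7/10) + 6*(2 + 6))² = (17/10 + 6*8)² = (17/10 + 48)² = (497/10)² = 247009/100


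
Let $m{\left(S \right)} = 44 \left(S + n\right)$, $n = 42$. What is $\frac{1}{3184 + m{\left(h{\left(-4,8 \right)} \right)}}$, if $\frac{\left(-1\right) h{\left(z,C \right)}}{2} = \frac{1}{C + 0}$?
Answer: $\frac{1}{5021} \approx 0.00019916$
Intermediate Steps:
$h{\left(z,C \right)} = - \frac{2}{C}$ ($h{\left(z,C \right)} = - \frac{2}{C + 0} = - \frac{2}{C}$)
$m{\left(S \right)} = 1848 + 44 S$ ($m{\left(S \right)} = 44 \left(S + 42\right) = 44 \left(42 + S\right) = 1848 + 44 S$)
$\frac{1}{3184 + m{\left(h{\left(-4,8 \right)} \right)}} = \frac{1}{3184 + \left(1848 + 44 \left(- \frac{2}{8}\right)\right)} = \frac{1}{3184 + \left(1848 + 44 \left(\left(-2\right) \frac{1}{8}\right)\right)} = \frac{1}{3184 + \left(1848 + 44 \left(- \frac{1}{4}\right)\right)} = \frac{1}{3184 + \left(1848 - 11\right)} = \frac{1}{3184 + 1837} = \frac{1}{5021}$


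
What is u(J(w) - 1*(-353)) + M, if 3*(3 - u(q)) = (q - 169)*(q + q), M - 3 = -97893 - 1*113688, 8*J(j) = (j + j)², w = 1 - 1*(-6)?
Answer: -528095/2 ≈ -2.6405e+5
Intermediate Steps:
w = 7 (w = 1 + 6 = 7)
J(j) = j²/2 (J(j) = (j + j)²/8 = (2*j)²/8 = (4*j²)/8 = j²/2)
M = -211578 (M = 3 + (-97893 - 1*113688) = 3 + (-97893 - 113688) = 3 - 211581 = -211578)
u(q) = 3 - 2*q*(-169 + q)/3 (u(q) = 3 - (q - 169)*(q + q)/3 = 3 - (-169 + q)*2*q/3 = 3 - 2*q*(-169 + q)/3)
u(J(w) - 1*(-353)) + M = (3 - 2*((½)*7² - 1*(-353))²/3 + 338*((½)*7² - 1*(-353))/3) - 211578 = (3 - 2*((½)*49 + 353)²/3 + 338*((½)*49 + 353)/3) - 211578 = (3 - 2*(49/2 + 353)²/3 + 338*(49/2 + 353)/3) - 211578 = (3 - 2*(755/2)²/3 + (338/3)*(755/2)) - 211578 = (3 - ⅔*570025/4 + 127595/3) - 211578 = (3 - 570025/6 + 127595/3) - 211578 = -104939/2 - 211578 = -528095/2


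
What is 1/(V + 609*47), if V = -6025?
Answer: 1/22598 ≈ 4.4252e-5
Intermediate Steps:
1/(V + 609*47) = 1/(-6025 + 609*47) = 1/(-6025 + 28623) = 1/22598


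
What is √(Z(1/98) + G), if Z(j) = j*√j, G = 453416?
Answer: √(4354607264 + 7*√2)/98 ≈ 673.36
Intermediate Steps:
Z(j) = j^(3/2)
√(Z(1/98) + G) = √((1/98)^(3/2) + 453416) = √(√2/1372 + 453416) = √(453416 + √2/1372)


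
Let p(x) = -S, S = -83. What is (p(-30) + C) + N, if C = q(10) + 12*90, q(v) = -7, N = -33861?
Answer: -32705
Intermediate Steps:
p(x) = 83 (p(x) = -1*(-83) = 83)
C = 1073 (C = -7 + 12*90 = -7 + 1080 = 1073)
(p(-30) + C) + N = (83 + 1073) - 33861 = 1156 - 33861 = -32705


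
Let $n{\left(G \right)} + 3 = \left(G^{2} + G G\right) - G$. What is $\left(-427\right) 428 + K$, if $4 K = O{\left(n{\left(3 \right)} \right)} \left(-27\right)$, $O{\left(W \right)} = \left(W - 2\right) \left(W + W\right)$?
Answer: $-184376$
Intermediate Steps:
$n{\left(G \right)} = -3 - G + 2 G^{2}$ ($n{\left(G \right)} = -3 - \left(G - G^{2} - G G\right) = -3 - \left(G - 2 G^{2}\right) = -3 + \left(2 G^{2} - G\right) = -3 + \left(- G + 2 G^{2}\right) = -3 - G + 2 G^{2}$)
$O{\left(W \right)} = 2 W \left(-2 + W\right)$ ($O{\left(W \right)} = \left(-2 + W\right) 2 W = 2 W \left(-2 + W\right)$)
$K = -1620$ ($K = \frac{2 \left(-3 - 3 + 2 \cdot 3^{2}\right) \left(-2 - \left(6 - 18\right)\right) \left(-27\right)}{4} = \frac{2 \left(-3 - 3 + 2 \cdot 9\right) \left(-2 - -12\right) \left(-27\right)}{4} = \frac{2 \left(-3 - 3 + 18\right) \left(-2 - -12\right) \left(-27\right)}{4} = \frac{2 \cdot 12 \left(-2 + 12\right) \left(-27\right)}{4} = \frac{2 \cdot 12 \cdot 10 \left(-27\right)}{4} = \frac{240 \left(-27\right)}{4} = \frac{1}{4} \left(-6480\right) = -1620$)
$\left(-427\right) 428 + K = \left(-427\right) 428 - 1620 = -182756 - 1620 = -184376$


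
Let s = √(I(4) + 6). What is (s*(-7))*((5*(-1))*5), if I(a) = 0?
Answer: 175*√6 ≈ 428.66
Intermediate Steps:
s = √6 (s = √(0 + 6) = √6 ≈ 2.4495)
(s*(-7))*((5*(-1))*5) = (√6*(-7))*((5*(-1))*5) = (-7*√6)*(-5*5) = -7*√6*(-25) = 175*√6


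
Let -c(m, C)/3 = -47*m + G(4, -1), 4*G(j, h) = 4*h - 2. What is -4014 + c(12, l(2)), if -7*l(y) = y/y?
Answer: -4635/2 ≈ -2317.5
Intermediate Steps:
l(y) = -⅐ (l(y) = -y/(7*y) = -⅐*1 = -⅐)
G(j, h) = -½ + h (G(j, h) = (4*h - 2)/4 = (-2 + 4*h)/4 = -½ + h)
c(m, C) = 9/2 + 141*m (c(m, C) = -3*(-47*m + (-½ - 1)) = -3*(-47*m - 3/2) = -3*(-3/2 - 47*m) = 9/2 + 141*m)
-4014 + c(12, l(2)) = -4014 + (9/2 + 141*12) = -4014 + (9/2 + 1692) = -4014 + 3393/2 = -4635/2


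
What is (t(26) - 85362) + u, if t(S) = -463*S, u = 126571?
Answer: 29171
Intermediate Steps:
(t(26) - 85362) + u = (-463*26 - 85362) + 126571 = (-12038 - 85362) + 126571 = -97400 + 126571 = 29171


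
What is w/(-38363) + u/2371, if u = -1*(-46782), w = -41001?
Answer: 1891911237/90958673 ≈ 20.800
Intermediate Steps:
u = 46782
w/(-38363) + u/2371 = -41001/(-38363) + 46782/2371 = -41001*(-1/38363) + 46782*(1/2371) = 41001/38363 + 46782/2371 = 1891911237/90958673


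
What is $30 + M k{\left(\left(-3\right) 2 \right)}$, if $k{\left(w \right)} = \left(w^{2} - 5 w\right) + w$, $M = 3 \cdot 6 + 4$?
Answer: $1350$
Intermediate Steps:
$M = 22$ ($M = 18 + 4 = 22$)
$k{\left(w \right)} = w^{2} - 4 w$
$30 + M k{\left(\left(-3\right) 2 \right)} = 30 + 22 \left(-3\right) 2 \left(-4 - 6\right) = 30 + 22 \left(- 6 \left(-4 - 6\right)\right) = 30 + 22 \left(\left(-6\right) \left(-10\right)\right) = 30 + 22 \cdot 60 = 30 + 1320 = 1350$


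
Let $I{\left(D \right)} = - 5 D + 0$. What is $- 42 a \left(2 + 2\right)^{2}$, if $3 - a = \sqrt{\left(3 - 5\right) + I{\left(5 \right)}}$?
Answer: $-2016 + 2016 i \sqrt{3} \approx -2016.0 + 3491.8 i$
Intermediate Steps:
$I{\left(D \right)} = - 5 D$
$a = 3 - 3 i \sqrt{3}$ ($a = 3 - \sqrt{\left(3 - 5\right) - 25} = 3 - \sqrt{-2 - 25} = 3 - \sqrt{-27} = 3 - 3 i \sqrt{3} \approx 3.0 - 5.1962 i$)
$- 42 a \left(2 + 2\right)^{2} = - 42 \left(3 - 3 i \sqrt{3}\right) \left(2 + 2\right)^{2} = \left(-126 + 126 i \sqrt{3}\right) 4^{2} = \left(-126 + 126 i \sqrt{3}\right) 16 = -2016 + 2016 i \sqrt{3}$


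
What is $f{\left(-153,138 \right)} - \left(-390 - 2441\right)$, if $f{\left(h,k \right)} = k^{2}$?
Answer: $21875$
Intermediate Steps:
$f{\left(-153,138 \right)} - \left(-390 - 2441\right) = 138^{2} - \left(-390 - 2441\right) = 19044 - \left(-390 - 2441\right) = 19044 - -2831 = 19044 + 2831 = 21875$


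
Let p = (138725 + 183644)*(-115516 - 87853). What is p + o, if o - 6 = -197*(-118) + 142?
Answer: -65559837767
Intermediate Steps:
p = -65559861161 (p = 322369*(-203369) = -65559861161)
o = 23394 (o = 6 + (-197*(-118) + 142) = 6 + (23246 + 142) = 6 + 23388 = 23394)
p + o = -65559861161 + 23394 = -65559837767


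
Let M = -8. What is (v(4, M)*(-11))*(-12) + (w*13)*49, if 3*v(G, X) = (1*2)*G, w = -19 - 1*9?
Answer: -17484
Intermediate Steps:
w = -28 (w = -19 - 9 = -28)
v(G, X) = 2*G/3 (v(G, X) = ((1*2)*G)/3 = (2*G)/3 = 2*G/3)
(v(4, M)*(-11))*(-12) + (w*13)*49 = (((2/3)*4)*(-11))*(-12) - 28*13*49 = ((8/3)*(-11))*(-12) - 364*49 = -88/3*(-12) - 17836 = 352 - 17836 = -17484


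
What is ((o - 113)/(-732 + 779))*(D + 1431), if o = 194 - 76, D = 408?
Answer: 9195/47 ≈ 195.64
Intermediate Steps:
o = 118
((o - 113)/(-732 + 779))*(D + 1431) = ((118 - 113)/(-732 + 779))*(408 + 1431) = (5/47)*1839 = 9195/47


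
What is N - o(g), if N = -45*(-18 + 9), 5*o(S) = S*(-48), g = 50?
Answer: 885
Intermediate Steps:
o(S) = -48*S/5 (o(S) = (S*(-48))/5 = (-48*S)/5 = -48*S/5)
N = 405 (N = -45*(-9) = 405)
N - o(g) = 405 - (-48)*50/5 = 405 - 1*(-480) = 405 + 480 = 885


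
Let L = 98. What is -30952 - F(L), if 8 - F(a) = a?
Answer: -30862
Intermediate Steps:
F(a) = 8 - a
-30952 - F(L) = -30952 - (8 - 1*98) = -30952 - (8 - 98) = -30952 - 1*(-90) = -30952 + 90 = -30862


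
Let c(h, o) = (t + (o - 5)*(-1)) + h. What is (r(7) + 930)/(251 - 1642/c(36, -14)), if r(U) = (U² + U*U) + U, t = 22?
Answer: 1771/393 ≈ 4.5064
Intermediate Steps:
c(h, o) = 27 + h - o (c(h, o) = (22 + (o - 5)*(-1)) + h = (22 + (-5 + o)*(-1)) + h = (22 + (5 - o)) + h = (27 - o) + h = 27 + h - o)
r(U) = U + 2*U² (r(U) = (U² + U²) + U = 2*U² + U = U + 2*U²)
(r(7) + 930)/(251 - 1642/c(36, -14)) = (7*(1 + 2*7) + 930)/(251 - 1642/(27 + 36 - 1*(-14))) = (7*(1 + 14) + 930)/(251 - 1642/(27 + 36 + 14)) = (7*15 + 930)/(251 - 1642/77) = (105 + 930)/(251 - 1642*1/77) = 1035/(251 - 1642/77) = 1035/(17685/77) = 1035*(77/17685) = 1771/393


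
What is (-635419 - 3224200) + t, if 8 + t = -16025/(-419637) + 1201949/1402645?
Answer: -2271782640570271717/588601739865 ≈ -3.8596e+6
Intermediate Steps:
t = -4181954260282/588601739865 (t = -8 + (-16025/(-419637) + 1201949/1402645) = -8 + (-16025*(-1/419637) + 1201949*(1/1402645)) = -8 + (16025/419637 + 1201949/1402645) = -8 + 526859658638/588601739865 = -4181954260282/588601739865 ≈ -7.1049)
(-635419 - 3224200) + t = (-635419 - 3224200) - 4181954260282/588601739865 = -3859619 - 4181954260282/588601739865 = -2271782640570271717/588601739865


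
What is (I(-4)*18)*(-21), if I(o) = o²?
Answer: -6048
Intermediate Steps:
(I(-4)*18)*(-21) = ((-4)²*18)*(-21) = (16*18)*(-21) = 288*(-21) = -6048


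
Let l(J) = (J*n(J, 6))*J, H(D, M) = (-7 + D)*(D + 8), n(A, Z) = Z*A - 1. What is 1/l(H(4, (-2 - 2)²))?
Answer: -1/281232 ≈ -3.5558e-6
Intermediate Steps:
n(A, Z) = -1 + A*Z (n(A, Z) = A*Z - 1 = -1 + A*Z)
H(D, M) = (-7 + D)*(8 + D)
l(J) = J²*(-1 + 6*J) (l(J) = (J*(-1 + J*6))*J = (J*(-1 + 6*J))*J = J²*(-1 + 6*J))
1/l(H(4, (-2 - 2)²)) = 1/((-56 + 4 + 4²)²*(-1 + 6*(-56 + 4 + 4²))) = 1/((-56 + 4 + 16)²*(-1 + 6*(-56 + 4 + 16))) = 1/((-36)²*(-1 + 6*(-36))) = 1/(1296*(-1 - 216)) = 1/(1296*(-217)) = 1/(-281232) = -1/281232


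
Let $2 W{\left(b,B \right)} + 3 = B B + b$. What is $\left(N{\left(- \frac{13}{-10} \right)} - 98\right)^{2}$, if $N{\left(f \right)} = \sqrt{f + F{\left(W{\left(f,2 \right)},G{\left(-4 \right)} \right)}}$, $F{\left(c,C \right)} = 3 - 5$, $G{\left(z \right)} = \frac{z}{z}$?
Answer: $\frac{\left(980 - i \sqrt{70}\right)^{2}}{100} \approx 9603.3 - 163.99 i$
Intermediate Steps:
$G{\left(z \right)} = 1$
$W{\left(b,B \right)} = - \frac{3}{2} + \frac{b}{2} + \frac{B^{2}}{2}$ ($W{\left(b,B \right)} = - \frac{3}{2} + \frac{B B + b}{2} = - \frac{3}{2} + \frac{B^{2} + b}{2} = - \frac{3}{2} + \frac{b + B^{2}}{2} = - \frac{3}{2} + \left(\frac{b}{2} + \frac{B^{2}}{2}\right) = - \frac{3}{2} + \frac{b}{2} + \frac{B^{2}}{2}$)
$F{\left(c,C \right)} = -2$
$N{\left(f \right)} = \sqrt{-2 + f}$ ($N{\left(f \right)} = \sqrt{f - 2} = \sqrt{-2 + f}$)
$\left(N{\left(- \frac{13}{-10} \right)} - 98\right)^{2} = \left(\sqrt{-2 - \frac{13}{-10}} - 98\right)^{2} = \left(\sqrt{-2 - - \frac{13}{10}} - 98\right)^{2} = \left(\sqrt{-2 + \frac{13}{10}} - 98\right)^{2} = \left(\sqrt{- \frac{7}{10}} - 98\right)^{2} = \left(\frac{i \sqrt{70}}{10} - 98\right)^{2} = \left(-98 + \frac{i \sqrt{70}}{10}\right)^{2}$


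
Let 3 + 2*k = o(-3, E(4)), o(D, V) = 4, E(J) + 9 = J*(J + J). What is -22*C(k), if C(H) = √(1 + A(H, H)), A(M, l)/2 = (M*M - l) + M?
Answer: -11*√6 ≈ -26.944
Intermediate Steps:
E(J) = -9 + 2*J² (E(J) = -9 + J*(J + J) = -9 + J*(2*J) = -9 + 2*J²)
A(M, l) = -2*l + 2*M + 2*M² (A(M, l) = 2*((M*M - l) + M) = 2*((M² - l) + M) = 2*(M + M² - l) = -2*l + 2*M + 2*M²)
k = ½ (k = -3/2 + (½)*4 = -3/2 + 2 = ½ ≈ 0.50000)
C(H) = √(1 + 2*H²) (C(H) = √(1 + (-2*H + 2*H + 2*H²)) = √(1 + 2*H²))
-22*C(k) = -22*√(1 + 2*(½)²) = -22*√(1 + 2*(¼)) = -22*√(1 + ½) = -11*√6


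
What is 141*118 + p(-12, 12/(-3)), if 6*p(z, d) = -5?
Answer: 99823/6 ≈ 16637.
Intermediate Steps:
p(z, d) = -5/6 (p(z, d) = (1/6)*(-5) = -5/6)
141*118 + p(-12, 12/(-3)) = 141*118 - 5/6 = 16638 - 5/6 = 99823/6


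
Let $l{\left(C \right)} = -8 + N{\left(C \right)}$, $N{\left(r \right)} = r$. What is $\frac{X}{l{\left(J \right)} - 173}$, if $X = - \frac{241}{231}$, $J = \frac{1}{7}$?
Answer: $\frac{241}{41778} \approx 0.0057686$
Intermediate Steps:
$J = \frac{1}{7} \approx 0.14286$
$l{\left(C \right)} = -8 + C$
$X = - \frac{241}{231}$ ($X = \left(-241\right) \frac{1}{231} = - \frac{241}{231} \approx -1.0433$)
$\frac{X}{l{\left(J \right)} - 173} = \frac{1}{\left(-8 + \frac{1}{7}\right) - 173} \left(- \frac{241}{231}\right) = \frac{1}{- \frac{55}{7} - 173} \left(- \frac{241}{231}\right) = \frac{1}{- \frac{1266}{7}} \left(- \frac{241}{231}\right) = \left(- \frac{7}{1266}\right) \left(- \frac{241}{231}\right) = \frac{241}{41778}$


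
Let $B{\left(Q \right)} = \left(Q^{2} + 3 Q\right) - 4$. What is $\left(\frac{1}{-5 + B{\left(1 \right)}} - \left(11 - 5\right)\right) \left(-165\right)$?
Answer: $1023$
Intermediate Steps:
$B{\left(Q \right)} = -4 + Q^{2} + 3 Q$
$\left(\frac{1}{-5 + B{\left(1 \right)}} - \left(11 - 5\right)\right) \left(-165\right) = \left(\frac{1}{-5 + \left(-4 + 1^{2} + 3 \cdot 1\right)} - \left(11 - 5\right)\right) \left(-165\right) = \left(\frac{1}{-5 + \left(-4 + 1 + 3\right)} - 6\right) \left(-165\right) = \left(\frac{1}{-5 + 0} - 6\right) \left(-165\right) = \left(\frac{1}{-5} - 6\right) \left(-165\right) = \left(- \frac{1}{5} - 6\right) \left(-165\right) = \left(- \frac{31}{5}\right) \left(-165\right) = 1023$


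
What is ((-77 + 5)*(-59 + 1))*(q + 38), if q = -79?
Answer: -171216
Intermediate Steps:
((-77 + 5)*(-59 + 1))*(q + 38) = ((-77 + 5)*(-59 + 1))*(-79 + 38) = -72*(-58)*(-41) = 4176*(-41) = -171216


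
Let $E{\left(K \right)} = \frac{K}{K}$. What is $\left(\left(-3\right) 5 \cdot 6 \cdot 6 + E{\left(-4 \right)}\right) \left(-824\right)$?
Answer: $444136$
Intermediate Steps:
$E{\left(K \right)} = 1$
$\left(\left(-3\right) 5 \cdot 6 \cdot 6 + E{\left(-4 \right)}\right) \left(-824\right) = \left(\left(-3\right) 5 \cdot 6 \cdot 6 + 1\right) \left(-824\right) = \left(\left(-15\right) 6 \cdot 6 + 1\right) \left(-824\right) = \left(\left(-90\right) 6 + 1\right) \left(-824\right) = \left(-540 + 1\right) \left(-824\right) = \left(-539\right) \left(-824\right) = 444136$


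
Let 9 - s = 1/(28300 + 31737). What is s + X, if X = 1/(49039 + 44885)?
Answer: 50750202805/5638915188 ≈ 9.0000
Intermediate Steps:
X = 1/93924 ≈ 1.0647e-5
s = 540332/60037 (s = 9 - 1/(28300 + 31737) = 9 - 1/60037 = 540332/60037 ≈ 9.0000)
s + X = 540332/60037 + 1/93924 = 50750202805/5638915188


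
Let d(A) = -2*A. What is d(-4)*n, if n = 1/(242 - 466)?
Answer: -1/28 ≈ -0.035714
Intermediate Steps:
n = -1/224 (n = 1/(-224) = -1/224 ≈ -0.0044643)
d(-4)*n = -2*(-4)*(-1/224) = 8*(-1/224) = -1/28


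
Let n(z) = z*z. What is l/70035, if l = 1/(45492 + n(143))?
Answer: 1/4618177935 ≈ 2.1654e-10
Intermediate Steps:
n(z) = z²
l = 1/65941 (l = 1/(45492 + 143²) = 1/(45492 + 20449) = 1/65941 ≈ 1.5165e-5)
l/70035 = (1/65941)/70035 = (1/65941)*(1/70035) = 1/4618177935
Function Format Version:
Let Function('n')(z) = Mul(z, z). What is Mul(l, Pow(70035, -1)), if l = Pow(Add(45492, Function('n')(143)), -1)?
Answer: Rational(1, 4618177935) ≈ 2.1654e-10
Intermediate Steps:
Function('n')(z) = Pow(z, 2)
l = Rational(1, 65941) (l = Pow(Add(45492, Pow(143, 2)), -1) = Pow(Add(45492, 20449), -1) = Pow(65941, -1) = Rational(1, 65941) ≈ 1.5165e-5)
Mul(l, Pow(70035, -1)) = Mul(Rational(1, 65941), Pow(70035, -1)) = Mul(Rational(1, 65941), Rational(1, 70035)) = Rational(1, 4618177935)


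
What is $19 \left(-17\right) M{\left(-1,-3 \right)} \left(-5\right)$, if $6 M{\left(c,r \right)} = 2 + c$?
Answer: $\frac{1615}{6} \approx 269.17$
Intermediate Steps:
$M{\left(c,r \right)} = \frac{1}{3} + \frac{c}{6}$ ($M{\left(c,r \right)} = \frac{2 + c}{6} = \frac{1}{3} + \frac{c}{6}$)
$19 \left(-17\right) M{\left(-1,-3 \right)} \left(-5\right) = 19 \left(-17\right) \left(\frac{1}{3} + \frac{1}{6} \left(-1\right)\right) \left(-5\right) = - 323 \left(\frac{1}{3} - \frac{1}{6}\right) \left(-5\right) = - 323 \cdot \frac{1}{6} \left(-5\right) = \left(-323\right) \left(- \frac{5}{6}\right) = \frac{1615}{6}$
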